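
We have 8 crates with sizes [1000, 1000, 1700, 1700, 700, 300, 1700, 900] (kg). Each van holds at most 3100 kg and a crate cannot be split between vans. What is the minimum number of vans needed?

4

Total = 1700 + 1700 + 1700 + 1000 + 1000 + 900 + 700 + 300 = 9000 kg.
Lower bound: ⌈9000/3100⌉ = 3 vans.
A packing using 4 vans:
  van 1: 1700 + 1000 + 300 = 3000
  van 2: 1700 + 1000 = 2700
  van 3: 1700 + 900 = 2600
  van 4: 700 = 700
No arrangement into 3 vans stays within capacity, so 4 is optimal.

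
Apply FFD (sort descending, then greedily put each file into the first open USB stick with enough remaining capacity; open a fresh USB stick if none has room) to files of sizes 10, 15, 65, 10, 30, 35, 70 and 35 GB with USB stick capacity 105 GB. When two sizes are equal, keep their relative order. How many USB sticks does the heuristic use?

3

Sorted descending: 70, 65, 35, 35, 30, 15, 10, 10.
  70 → USB stick 1 (new)  [load 70/105]
  65 → USB stick 2 (new)  [load 65/105]
  35 → USB stick 1  [load 105/105]
  35 → USB stick 2  [load 100/105]
  30 → USB stick 3 (new)  [load 30/105]
  15 → USB stick 3  [load 45/105]
  10 → USB stick 3  [load 55/105]
  10 → USB stick 3  [load 65/105]
3 USB sticks opened.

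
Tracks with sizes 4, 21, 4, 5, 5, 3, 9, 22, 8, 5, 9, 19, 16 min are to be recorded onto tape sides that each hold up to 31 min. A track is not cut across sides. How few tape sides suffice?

Total = 22 + 21 + 19 + 16 + 9 + 9 + 8 + 5 + 5 + 5 + 4 + 4 + 3 = 130 min.
Lower bound: ⌈130/31⌉ = 5 tape sides.
A packing using 5 tape sides:
  side 1: 22 + 9 = 31
  side 2: 21 + 9 = 30
  side 3: 19 + 8 + 4 = 31
  side 4: 16 + 5 + 5 + 5 = 31
  side 5: 4 + 3 = 7
This matches the lower bound, so 5 is optimal.

5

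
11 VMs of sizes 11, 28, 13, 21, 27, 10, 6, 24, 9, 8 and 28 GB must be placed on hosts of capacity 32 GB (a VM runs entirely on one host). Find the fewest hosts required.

7

Total = 28 + 28 + 27 + 24 + 21 + 13 + 11 + 10 + 9 + 8 + 6 = 185 GB.
Lower bound: ⌈185/32⌉ = 6 hosts.
A packing using 7 hosts:
  host 1: 28 = 28
  host 2: 28 = 28
  host 3: 27 = 27
  host 4: 24 + 8 = 32
  host 5: 21 + 11 = 32
  host 6: 13 + 10 + 9 = 32
  host 7: 6 = 6
No arrangement into 6 hosts stays within capacity, so 7 is optimal.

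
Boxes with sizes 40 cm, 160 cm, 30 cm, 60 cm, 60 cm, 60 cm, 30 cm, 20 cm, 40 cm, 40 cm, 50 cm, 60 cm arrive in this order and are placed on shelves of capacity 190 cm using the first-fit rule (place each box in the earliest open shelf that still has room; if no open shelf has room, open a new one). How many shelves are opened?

4

  40 → shelf 1 (new)  [load 40/190]
  160 → shelf 2 (new)  [load 160/190]
  30 → shelf 1  [load 70/190]
  60 → shelf 1  [load 130/190]
  60 → shelf 1  [load 190/190]
  60 → shelf 3 (new)  [load 60/190]
  30 → shelf 2  [load 190/190]
  20 → shelf 3  [load 80/190]
  40 → shelf 3  [load 120/190]
  40 → shelf 3  [load 160/190]
  50 → shelf 4 (new)  [load 50/190]
  60 → shelf 4  [load 110/190]
4 shelves opened.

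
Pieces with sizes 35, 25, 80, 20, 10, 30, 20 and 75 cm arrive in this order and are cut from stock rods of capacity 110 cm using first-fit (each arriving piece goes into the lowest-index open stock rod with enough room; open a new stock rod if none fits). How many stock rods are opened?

  35 → stock rod 1 (new)  [load 35/110]
  25 → stock rod 1  [load 60/110]
  80 → stock rod 2 (new)  [load 80/110]
  20 → stock rod 1  [load 80/110]
  10 → stock rod 1  [load 90/110]
  30 → stock rod 2  [load 110/110]
  20 → stock rod 1  [load 110/110]
  75 → stock rod 3 (new)  [load 75/110]
3 stock rods opened.

3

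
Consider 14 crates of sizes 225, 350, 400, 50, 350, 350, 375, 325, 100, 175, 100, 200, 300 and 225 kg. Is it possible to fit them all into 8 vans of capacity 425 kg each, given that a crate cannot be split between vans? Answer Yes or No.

No

Total = 3525 kg; ⌈3525/425⌉ = 9.
At least 9 vans are required, but only 8 are allowed.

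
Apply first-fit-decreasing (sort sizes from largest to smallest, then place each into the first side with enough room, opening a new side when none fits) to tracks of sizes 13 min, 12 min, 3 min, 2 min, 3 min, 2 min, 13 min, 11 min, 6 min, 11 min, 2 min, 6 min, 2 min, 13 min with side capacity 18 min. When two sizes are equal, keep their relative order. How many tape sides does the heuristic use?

6

Sorted descending: 13, 13, 13, 12, 11, 11, 6, 6, 3, 3, 2, 2, 2, 2.
  13 → side 1 (new)  [load 13/18]
  13 → side 2 (new)  [load 13/18]
  13 → side 3 (new)  [load 13/18]
  12 → side 4 (new)  [load 12/18]
  11 → side 5 (new)  [load 11/18]
  11 → side 6 (new)  [load 11/18]
  6 → side 4  [load 18/18]
  6 → side 5  [load 17/18]
  3 → side 1  [load 16/18]
  3 → side 2  [load 16/18]
  2 → side 1  [load 18/18]
  2 → side 2  [load 18/18]
  2 → side 3  [load 15/18]
  2 → side 3  [load 17/18]
6 tape sides opened.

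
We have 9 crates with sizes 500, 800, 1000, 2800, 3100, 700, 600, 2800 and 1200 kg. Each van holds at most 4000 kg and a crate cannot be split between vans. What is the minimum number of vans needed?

Total = 3100 + 2800 + 2800 + 1200 + 1000 + 800 + 700 + 600 + 500 = 13500 kg.
Lower bound: ⌈13500/4000⌉ = 4 vans.
A packing using 4 vans:
  van 1: 3100 + 800 = 3900
  van 2: 2800 + 1200 = 4000
  van 3: 2800 + 1000 = 3800
  van 4: 700 + 600 + 500 = 1800
This matches the lower bound, so 4 is optimal.

4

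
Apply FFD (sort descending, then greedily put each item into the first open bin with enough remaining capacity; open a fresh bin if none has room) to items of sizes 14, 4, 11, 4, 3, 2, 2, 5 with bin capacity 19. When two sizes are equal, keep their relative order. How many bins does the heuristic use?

3

Sorted descending: 14, 11, 5, 4, 4, 3, 2, 2.
  14 → bin 1 (new)  [load 14/19]
  11 → bin 2 (new)  [load 11/19]
  5 → bin 1  [load 19/19]
  4 → bin 2  [load 15/19]
  4 → bin 2  [load 19/19]
  3 → bin 3 (new)  [load 3/19]
  2 → bin 3  [load 5/19]
  2 → bin 3  [load 7/19]
3 bins opened.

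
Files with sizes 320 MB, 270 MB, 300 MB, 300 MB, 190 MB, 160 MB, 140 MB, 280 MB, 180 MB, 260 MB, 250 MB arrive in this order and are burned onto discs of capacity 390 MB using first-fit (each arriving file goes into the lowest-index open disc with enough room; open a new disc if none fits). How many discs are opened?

  320 → disc 1 (new)  [load 320/390]
  270 → disc 2 (new)  [load 270/390]
  300 → disc 3 (new)  [load 300/390]
  300 → disc 4 (new)  [load 300/390]
  190 → disc 5 (new)  [load 190/390]
  160 → disc 5  [load 350/390]
  140 → disc 6 (new)  [load 140/390]
  280 → disc 7 (new)  [load 280/390]
  180 → disc 6  [load 320/390]
  260 → disc 8 (new)  [load 260/390]
  250 → disc 9 (new)  [load 250/390]
9 discs opened.

9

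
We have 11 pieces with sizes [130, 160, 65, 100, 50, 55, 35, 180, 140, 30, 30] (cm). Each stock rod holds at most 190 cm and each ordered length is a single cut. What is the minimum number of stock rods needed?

6

Total = 180 + 160 + 140 + 130 + 100 + 65 + 55 + 50 + 35 + 30 + 30 = 975 cm.
Lower bound: ⌈975/190⌉ = 6 stock rods.
A packing using 6 stock rods:
  stock rod 1: 180 = 180
  stock rod 2: 160 + 30 = 190
  stock rod 3: 140 + 50 = 190
  stock rod 4: 130 + 55 = 185
  stock rod 5: 100 + 65 = 165
  stock rod 6: 35 + 30 = 65
This matches the lower bound, so 6 is optimal.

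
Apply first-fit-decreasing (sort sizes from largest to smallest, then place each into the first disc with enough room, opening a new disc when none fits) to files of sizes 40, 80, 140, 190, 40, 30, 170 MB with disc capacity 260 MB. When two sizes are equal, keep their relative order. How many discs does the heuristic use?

Sorted descending: 190, 170, 140, 80, 40, 40, 30.
  190 → disc 1 (new)  [load 190/260]
  170 → disc 2 (new)  [load 170/260]
  140 → disc 3 (new)  [load 140/260]
  80 → disc 2  [load 250/260]
  40 → disc 1  [load 230/260]
  40 → disc 3  [load 180/260]
  30 → disc 1  [load 260/260]
3 discs opened.

3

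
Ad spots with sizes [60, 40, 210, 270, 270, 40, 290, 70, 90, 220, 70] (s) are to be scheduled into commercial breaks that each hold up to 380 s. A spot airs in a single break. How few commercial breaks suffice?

5

Total = 290 + 270 + 270 + 220 + 210 + 90 + 70 + 70 + 60 + 40 + 40 = 1630 s.
Lower bound: ⌈1630/380⌉ = 5 commercial breaks.
A packing using 5 commercial breaks:
  break 1: 290 + 90 = 380
  break 2: 270 + 70 + 40 = 380
  break 3: 270 + 70 + 40 = 380
  break 4: 220 + 60 = 280
  break 5: 210 = 210
This matches the lower bound, so 5 is optimal.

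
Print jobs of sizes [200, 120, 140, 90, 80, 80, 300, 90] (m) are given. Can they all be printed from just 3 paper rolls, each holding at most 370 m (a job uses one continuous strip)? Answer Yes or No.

No

Total = 1100 m; ⌈1100/370⌉ = 3.
The bound of 3 does not rule out 3, but exhaustive search shows no assignment into 3 paper rolls of capacity 370 m exists — the minimum is 4.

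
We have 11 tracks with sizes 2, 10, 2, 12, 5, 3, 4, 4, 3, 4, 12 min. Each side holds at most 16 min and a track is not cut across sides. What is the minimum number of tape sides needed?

Total = 12 + 12 + 10 + 5 + 4 + 4 + 4 + 3 + 3 + 2 + 2 = 61 min.
Lower bound: ⌈61/16⌉ = 4 tape sides.
A packing using 4 tape sides:
  side 1: 12 + 4 = 16
  side 2: 12 + 4 = 16
  side 3: 10 + 5 = 15
  side 4: 4 + 3 + 3 + 2 + 2 = 14
This matches the lower bound, so 4 is optimal.

4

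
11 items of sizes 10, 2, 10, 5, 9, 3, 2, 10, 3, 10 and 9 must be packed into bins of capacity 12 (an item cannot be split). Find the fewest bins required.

Total = 10 + 10 + 10 + 10 + 9 + 9 + 5 + 3 + 3 + 2 + 2 = 73.
Lower bound: ⌈73/12⌉ = 7 bins.
A packing using 7 bins:
  bin 1: 10 + 2 = 12
  bin 2: 10 + 2 = 12
  bin 3: 10 = 10
  bin 4: 10 = 10
  bin 5: 9 + 3 = 12
  bin 6: 9 + 3 = 12
  bin 7: 5 = 5
This matches the lower bound, so 7 is optimal.

7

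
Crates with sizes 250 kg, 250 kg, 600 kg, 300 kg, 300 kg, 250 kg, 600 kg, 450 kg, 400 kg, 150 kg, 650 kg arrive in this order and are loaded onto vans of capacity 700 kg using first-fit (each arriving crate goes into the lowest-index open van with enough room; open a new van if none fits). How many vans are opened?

  250 → van 1 (new)  [load 250/700]
  250 → van 1  [load 500/700]
  600 → van 2 (new)  [load 600/700]
  300 → van 3 (new)  [load 300/700]
  300 → van 3  [load 600/700]
  250 → van 4 (new)  [load 250/700]
  600 → van 5 (new)  [load 600/700]
  450 → van 4  [load 700/700]
  400 → van 6 (new)  [load 400/700]
  150 → van 1  [load 650/700]
  650 → van 7 (new)  [load 650/700]
7 vans opened.

7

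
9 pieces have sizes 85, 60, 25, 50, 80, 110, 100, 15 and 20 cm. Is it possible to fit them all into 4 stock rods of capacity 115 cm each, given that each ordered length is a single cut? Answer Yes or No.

No

Total = 545 cm; ⌈545/115⌉ = 5.
At least 5 stock rods are required, but only 4 are allowed.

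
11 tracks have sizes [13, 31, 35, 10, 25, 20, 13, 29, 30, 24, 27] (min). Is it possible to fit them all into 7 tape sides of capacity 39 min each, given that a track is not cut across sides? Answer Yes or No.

Total = 257 min; ⌈257/39⌉ = 7.
8 tracks each exceed half the capacity and cannot share a side, forcing at least 8 tape sides.
At least 8 tape sides are required, but only 7 are allowed.

No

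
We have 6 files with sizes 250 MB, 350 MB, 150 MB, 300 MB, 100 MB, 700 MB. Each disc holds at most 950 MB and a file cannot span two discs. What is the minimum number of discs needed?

2

Total = 700 + 350 + 300 + 250 + 150 + 100 = 1850 MB.
Lower bound: ⌈1850/950⌉ = 2 discs.
A packing using 2 discs:
  disc 1: 700 + 250 = 950
  disc 2: 350 + 300 + 150 + 100 = 900
This matches the lower bound, so 2 is optimal.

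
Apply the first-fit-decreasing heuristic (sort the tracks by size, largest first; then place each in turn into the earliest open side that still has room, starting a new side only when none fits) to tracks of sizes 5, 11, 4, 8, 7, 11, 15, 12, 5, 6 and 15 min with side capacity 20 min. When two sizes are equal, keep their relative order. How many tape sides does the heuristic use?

Sorted descending: 15, 15, 12, 11, 11, 8, 7, 6, 5, 5, 4.
  15 → side 1 (new)  [load 15/20]
  15 → side 2 (new)  [load 15/20]
  12 → side 3 (new)  [load 12/20]
  11 → side 4 (new)  [load 11/20]
  11 → side 5 (new)  [load 11/20]
  8 → side 3  [load 20/20]
  7 → side 4  [load 18/20]
  6 → side 5  [load 17/20]
  5 → side 1  [load 20/20]
  5 → side 2  [load 20/20]
  4 → side 6 (new)  [load 4/20]
6 tape sides opened.

6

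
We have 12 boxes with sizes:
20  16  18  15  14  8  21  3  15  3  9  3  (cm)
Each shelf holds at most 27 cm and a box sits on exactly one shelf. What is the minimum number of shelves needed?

Total = 21 + 20 + 18 + 16 + 15 + 15 + 14 + 9 + 8 + 3 + 3 + 3 = 145 cm.
Lower bound: ⌈145/27⌉ = 6 shelves.
Also, 7 boxes each exceed 27/2 cm, and no two of those can share a shelf, so at least 7 shelves are needed.
A packing using 7 shelves:
  shelf 1: 21 + 3 + 3 = 27
  shelf 2: 20 + 3 = 23
  shelf 3: 18 + 9 = 27
  shelf 4: 16 + 8 = 24
  shelf 5: 15 = 15
  shelf 6: 15 = 15
  shelf 7: 14 = 14
This matches the lower bound, so 7 is optimal.

7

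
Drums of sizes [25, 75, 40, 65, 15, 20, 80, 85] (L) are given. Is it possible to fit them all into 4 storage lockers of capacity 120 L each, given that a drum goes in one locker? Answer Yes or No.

Yes

A valid assignment using 4 storage lockers:
  locker 1: 85 + 25 = 110
  locker 2: 80 + 40 = 120
  locker 3: 75 + 20 + 15 = 110
  locker 4: 65 = 65
Every load is within 120 L, so 4 storage lockers suffice.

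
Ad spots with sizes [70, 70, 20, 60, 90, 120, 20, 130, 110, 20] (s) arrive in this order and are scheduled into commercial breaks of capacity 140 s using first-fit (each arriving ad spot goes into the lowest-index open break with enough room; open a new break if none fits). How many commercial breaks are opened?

  70 → break 1 (new)  [load 70/140]
  70 → break 1  [load 140/140]
  20 → break 2 (new)  [load 20/140]
  60 → break 2  [load 80/140]
  90 → break 3 (new)  [load 90/140]
  120 → break 4 (new)  [load 120/140]
  20 → break 2  [load 100/140]
  130 → break 5 (new)  [load 130/140]
  110 → break 6 (new)  [load 110/140]
  20 → break 2  [load 120/140]
6 commercial breaks opened.

6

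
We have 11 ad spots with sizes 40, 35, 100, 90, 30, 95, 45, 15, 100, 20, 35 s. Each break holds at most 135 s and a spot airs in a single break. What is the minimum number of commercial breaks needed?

5

Total = 100 + 100 + 95 + 90 + 45 + 40 + 35 + 35 + 30 + 20 + 15 = 605 s.
Lower bound: ⌈605/135⌉ = 5 commercial breaks.
A packing using 5 commercial breaks:
  break 1: 100 + 35 = 135
  break 2: 100 + 35 = 135
  break 3: 95 + 40 = 135
  break 4: 90 + 45 = 135
  break 5: 30 + 20 + 15 = 65
This matches the lower bound, so 5 is optimal.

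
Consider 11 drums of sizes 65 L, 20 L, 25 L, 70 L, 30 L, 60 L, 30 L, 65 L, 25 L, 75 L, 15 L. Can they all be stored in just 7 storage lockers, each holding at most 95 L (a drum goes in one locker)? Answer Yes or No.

A valid assignment using 6 storage lockers:
  locker 1: 75 + 20 = 95
  locker 2: 70 + 25 = 95
  locker 3: 65 + 30 = 95
  locker 4: 65 + 30 = 95
  locker 5: 60 + 25 = 85
  locker 6: 15 = 15
That uses only 6 ≤ 7, so 7 storage lockers are enough.

Yes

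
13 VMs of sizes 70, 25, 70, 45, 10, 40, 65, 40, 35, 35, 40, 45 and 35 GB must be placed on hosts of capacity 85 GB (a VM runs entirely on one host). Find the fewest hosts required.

Total = 70 + 70 + 65 + 45 + 45 + 40 + 40 + 40 + 35 + 35 + 35 + 25 + 10 = 555 GB.
Lower bound: ⌈555/85⌉ = 7 hosts.
A packing using 8 hosts:
  host 1: 70 + 10 = 80
  host 2: 70 = 70
  host 3: 65 = 65
  host 4: 45 + 40 = 85
  host 5: 45 + 40 = 85
  host 6: 40 + 35 = 75
  host 7: 35 + 35 = 70
  host 8: 25 = 25
No arrangement into 7 hosts stays within capacity, so 8 is optimal.

8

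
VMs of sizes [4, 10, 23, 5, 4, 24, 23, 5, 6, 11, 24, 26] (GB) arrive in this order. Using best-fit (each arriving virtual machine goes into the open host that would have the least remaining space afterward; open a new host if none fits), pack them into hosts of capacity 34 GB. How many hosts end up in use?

6

  4 → host 1 (new)  [load 4/34]
  10 → host 1  [load 14/34]
  23 → host 2 (new)  [load 23/34]
  5 → host 2  [load 28/34]
  4 → host 2  [load 32/34]
  24 → host 3 (new)  [load 24/34]
  23 → host 4 (new)  [load 23/34]
  5 → host 3  [load 29/34]
  6 → host 4  [load 29/34]
  11 → host 1  [load 25/34]
  24 → host 5 (new)  [load 24/34]
  26 → host 6 (new)  [load 26/34]
6 hosts opened.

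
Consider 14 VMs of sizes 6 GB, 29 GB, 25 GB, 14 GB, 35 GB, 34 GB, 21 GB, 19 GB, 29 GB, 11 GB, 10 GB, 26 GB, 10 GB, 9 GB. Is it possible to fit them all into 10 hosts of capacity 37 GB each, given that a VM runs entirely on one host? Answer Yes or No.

A valid assignment using 9 hosts:
  host 1: 35 = 35
  host 2: 34 = 34
  host 3: 29 + 6 = 35
  host 4: 29 = 29
  host 5: 26 + 11 = 37
  host 6: 25 + 10 = 35
  host 7: 21 + 14 = 35
  host 8: 19 + 10 = 29
  host 9: 9 = 9
That uses only 9 ≤ 10, so 10 hosts are enough.

Yes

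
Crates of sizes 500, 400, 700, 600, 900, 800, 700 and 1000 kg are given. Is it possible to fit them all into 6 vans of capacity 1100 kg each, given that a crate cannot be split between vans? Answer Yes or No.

Yes

A valid assignment using 6 vans:
  van 1: 1000 = 1000
  van 2: 900 = 900
  van 3: 800 = 800
  van 4: 700 + 400 = 1100
  van 5: 700 = 700
  van 6: 600 + 500 = 1100
Every load is within 1100 kg, so 6 vans suffice.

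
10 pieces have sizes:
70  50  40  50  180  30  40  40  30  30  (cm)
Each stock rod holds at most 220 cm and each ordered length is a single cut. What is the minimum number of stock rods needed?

3

Total = 180 + 70 + 50 + 50 + 40 + 40 + 40 + 30 + 30 + 30 = 560 cm.
Lower bound: ⌈560/220⌉ = 3 stock rods.
A packing using 3 stock rods:
  stock rod 1: 180 + 40 = 220
  stock rod 2: 70 + 50 + 50 + 40 = 210
  stock rod 3: 40 + 30 + 30 + 30 = 130
This matches the lower bound, so 3 is optimal.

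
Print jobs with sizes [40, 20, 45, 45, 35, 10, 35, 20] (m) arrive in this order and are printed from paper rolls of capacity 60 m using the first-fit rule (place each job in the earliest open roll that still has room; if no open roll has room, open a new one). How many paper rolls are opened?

5

  40 → roll 1 (new)  [load 40/60]
  20 → roll 1  [load 60/60]
  45 → roll 2 (new)  [load 45/60]
  45 → roll 3 (new)  [load 45/60]
  35 → roll 4 (new)  [load 35/60]
  10 → roll 2  [load 55/60]
  35 → roll 5 (new)  [load 35/60]
  20 → roll 4  [load 55/60]
5 paper rolls opened.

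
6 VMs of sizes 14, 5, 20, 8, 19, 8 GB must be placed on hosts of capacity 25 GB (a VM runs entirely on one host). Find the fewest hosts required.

Total = 20 + 19 + 14 + 8 + 8 + 5 = 74 GB.
Lower bound: ⌈74/25⌉ = 3 hosts.
A packing using 4 hosts:
  host 1: 20 + 5 = 25
  host 2: 19 = 19
  host 3: 14 + 8 = 22
  host 4: 8 = 8
No arrangement into 3 hosts stays within capacity, so 4 is optimal.

4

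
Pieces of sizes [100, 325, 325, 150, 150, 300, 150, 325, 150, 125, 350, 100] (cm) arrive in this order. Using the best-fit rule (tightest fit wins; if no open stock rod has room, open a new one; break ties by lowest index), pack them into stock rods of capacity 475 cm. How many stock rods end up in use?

  100 → stock rod 1 (new)  [load 100/475]
  325 → stock rod 1  [load 425/475]
  325 → stock rod 2 (new)  [load 325/475]
  150 → stock rod 2  [load 475/475]
  150 → stock rod 3 (new)  [load 150/475]
  300 → stock rod 3  [load 450/475]
  150 → stock rod 4 (new)  [load 150/475]
  325 → stock rod 4  [load 475/475]
  150 → stock rod 5 (new)  [load 150/475]
  125 → stock rod 5  [load 275/475]
  350 → stock rod 6 (new)  [load 350/475]
  100 → stock rod 6  [load 450/475]
6 stock rods opened.

6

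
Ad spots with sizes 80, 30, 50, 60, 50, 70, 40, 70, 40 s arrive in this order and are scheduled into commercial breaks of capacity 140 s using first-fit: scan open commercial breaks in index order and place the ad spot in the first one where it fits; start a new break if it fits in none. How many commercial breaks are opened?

5

  80 → break 1 (new)  [load 80/140]
  30 → break 1  [load 110/140]
  50 → break 2 (new)  [load 50/140]
  60 → break 2  [load 110/140]
  50 → break 3 (new)  [load 50/140]
  70 → break 3  [load 120/140]
  40 → break 4 (new)  [load 40/140]
  70 → break 4  [load 110/140]
  40 → break 5 (new)  [load 40/140]
5 commercial breaks opened.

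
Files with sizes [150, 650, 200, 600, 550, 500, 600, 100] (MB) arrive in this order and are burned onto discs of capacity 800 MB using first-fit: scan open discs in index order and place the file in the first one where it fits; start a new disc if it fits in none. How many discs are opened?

  150 → disc 1 (new)  [load 150/800]
  650 → disc 1  [load 800/800]
  200 → disc 2 (new)  [load 200/800]
  600 → disc 2  [load 800/800]
  550 → disc 3 (new)  [load 550/800]
  500 → disc 4 (new)  [load 500/800]
  600 → disc 5 (new)  [load 600/800]
  100 → disc 3  [load 650/800]
5 discs opened.

5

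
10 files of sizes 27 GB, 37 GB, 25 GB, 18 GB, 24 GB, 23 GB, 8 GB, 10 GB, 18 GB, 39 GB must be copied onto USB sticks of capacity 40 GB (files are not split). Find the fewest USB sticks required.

7

Total = 39 + 37 + 27 + 25 + 24 + 23 + 18 + 18 + 10 + 8 = 229 GB.
Lower bound: ⌈229/40⌉ = 6 USB sticks.
A packing using 7 USB sticks:
  USB stick 1: 39 = 39
  USB stick 2: 37 = 37
  USB stick 3: 27 + 10 = 37
  USB stick 4: 25 + 8 = 33
  USB stick 5: 24 = 24
  USB stick 6: 23 = 23
  USB stick 7: 18 + 18 = 36
No arrangement into 6 USB sticks stays within capacity, so 7 is optimal.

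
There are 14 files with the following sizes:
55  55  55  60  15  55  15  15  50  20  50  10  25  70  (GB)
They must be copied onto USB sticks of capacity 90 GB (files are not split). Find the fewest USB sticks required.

8

Total = 70 + 60 + 55 + 55 + 55 + 55 + 50 + 50 + 25 + 20 + 15 + 15 + 15 + 10 = 550 GB.
Lower bound: ⌈550/90⌉ = 7 USB sticks.
Also, 8 files each exceed 45 GB, and no two of those can share a USB stick, so at least 8 USB sticks are needed.
A packing using 8 USB sticks:
  USB stick 1: 70 + 20 = 90
  USB stick 2: 60 + 25 = 85
  USB stick 3: 55 + 15 + 15 = 85
  USB stick 4: 55 + 15 + 10 = 80
  USB stick 5: 55 = 55
  USB stick 6: 55 = 55
  USB stick 7: 50 = 50
  USB stick 8: 50 = 50
This matches the lower bound, so 8 is optimal.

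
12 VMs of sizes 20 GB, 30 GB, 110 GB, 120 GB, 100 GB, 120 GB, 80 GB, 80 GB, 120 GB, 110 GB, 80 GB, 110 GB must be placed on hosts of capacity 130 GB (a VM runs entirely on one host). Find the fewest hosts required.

Total = 120 + 120 + 120 + 110 + 110 + 110 + 100 + 80 + 80 + 80 + 30 + 20 = 1080 GB.
Lower bound: ⌈1080/130⌉ = 9 hosts.
Also, 10 VMs each exceed 65 GB, and no two of those can share a host, so at least 10 hosts are needed.
A packing using 10 hosts:
  host 1: 120 = 120
  host 2: 120 = 120
  host 3: 120 = 120
  host 4: 110 + 20 = 130
  host 5: 110 = 110
  host 6: 110 = 110
  host 7: 100 + 30 = 130
  host 8: 80 = 80
  host 9: 80 = 80
  host 10: 80 = 80
This matches the lower bound, so 10 is optimal.

10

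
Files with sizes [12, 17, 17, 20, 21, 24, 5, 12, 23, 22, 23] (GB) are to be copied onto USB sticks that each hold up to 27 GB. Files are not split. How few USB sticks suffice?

Total = 24 + 23 + 23 + 22 + 21 + 20 + 17 + 17 + 12 + 12 + 5 = 196 GB.
Lower bound: ⌈196/27⌉ = 8 USB sticks.
A packing using 9 USB sticks:
  USB stick 1: 24 = 24
  USB stick 2: 23 = 23
  USB stick 3: 23 = 23
  USB stick 4: 22 + 5 = 27
  USB stick 5: 21 = 21
  USB stick 6: 20 = 20
  USB stick 7: 17 = 17
  USB stick 8: 17 = 17
  USB stick 9: 12 + 12 = 24
No arrangement into 8 USB sticks stays within capacity, so 9 is optimal.

9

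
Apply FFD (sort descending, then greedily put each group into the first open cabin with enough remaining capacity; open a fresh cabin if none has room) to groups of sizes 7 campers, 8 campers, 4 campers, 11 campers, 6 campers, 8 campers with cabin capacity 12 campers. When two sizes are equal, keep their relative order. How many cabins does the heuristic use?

Sorted descending: 11, 8, 8, 7, 6, 4.
  11 → cabin 1 (new)  [load 11/12]
  8 → cabin 2 (new)  [load 8/12]
  8 → cabin 3 (new)  [load 8/12]
  7 → cabin 4 (new)  [load 7/12]
  6 → cabin 5 (new)  [load 6/12]
  4 → cabin 2  [load 12/12]
5 cabins opened.

5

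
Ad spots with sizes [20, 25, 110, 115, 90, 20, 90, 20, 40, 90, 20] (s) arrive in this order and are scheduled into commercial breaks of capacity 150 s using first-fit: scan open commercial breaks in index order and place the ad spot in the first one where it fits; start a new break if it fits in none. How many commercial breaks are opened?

  20 → break 1 (new)  [load 20/150]
  25 → break 1  [load 45/150]
  110 → break 2 (new)  [load 110/150]
  115 → break 3 (new)  [load 115/150]
  90 → break 1  [load 135/150]
  20 → break 2  [load 130/150]
  90 → break 4 (new)  [load 90/150]
  20 → break 2  [load 150/150]
  40 → break 4  [load 130/150]
  90 → break 5 (new)  [load 90/150]
  20 → break 3  [load 135/150]
5 commercial breaks opened.

5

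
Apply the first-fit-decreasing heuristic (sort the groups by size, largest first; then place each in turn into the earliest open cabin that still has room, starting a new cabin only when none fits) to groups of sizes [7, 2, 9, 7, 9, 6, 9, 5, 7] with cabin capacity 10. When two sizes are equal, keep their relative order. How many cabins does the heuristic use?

Sorted descending: 9, 9, 9, 7, 7, 7, 6, 5, 2.
  9 → cabin 1 (new)  [load 9/10]
  9 → cabin 2 (new)  [load 9/10]
  9 → cabin 3 (new)  [load 9/10]
  7 → cabin 4 (new)  [load 7/10]
  7 → cabin 5 (new)  [load 7/10]
  7 → cabin 6 (new)  [load 7/10]
  6 → cabin 7 (new)  [load 6/10]
  5 → cabin 8 (new)  [load 5/10]
  2 → cabin 4  [load 9/10]
8 cabins opened.

8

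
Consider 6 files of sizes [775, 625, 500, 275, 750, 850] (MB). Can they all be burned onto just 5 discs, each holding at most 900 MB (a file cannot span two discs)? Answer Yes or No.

Yes

A valid assignment using 5 discs:
  disc 1: 850 = 850
  disc 2: 775 = 775
  disc 3: 750 = 750
  disc 4: 625 + 275 = 900
  disc 5: 500 = 500
Every load is within 900 MB, so 5 discs suffice.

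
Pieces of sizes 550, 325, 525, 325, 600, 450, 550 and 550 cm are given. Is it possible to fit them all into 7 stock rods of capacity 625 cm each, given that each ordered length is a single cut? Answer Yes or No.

Total = 3875 cm; ⌈3875/625⌉ = 7.
8 pieces each exceed half the capacity and cannot share a stock rod, forcing at least 8 stock rods.
At least 8 stock rods are required, but only 7 are allowed.

No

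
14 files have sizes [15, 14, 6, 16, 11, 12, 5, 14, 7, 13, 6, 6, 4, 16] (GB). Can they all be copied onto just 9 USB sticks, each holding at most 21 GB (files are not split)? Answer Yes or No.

A valid assignment using 8 USB sticks:
  USB stick 1: 16 + 5 = 21
  USB stick 2: 16 + 4 = 20
  USB stick 3: 15 + 6 = 21
  USB stick 4: 14 + 7 = 21
  USB stick 5: 14 + 6 = 20
  USB stick 6: 13 + 6 = 19
  USB stick 7: 12 = 12
  USB stick 8: 11 = 11
That uses only 8 ≤ 9, so 9 USB sticks are enough.

Yes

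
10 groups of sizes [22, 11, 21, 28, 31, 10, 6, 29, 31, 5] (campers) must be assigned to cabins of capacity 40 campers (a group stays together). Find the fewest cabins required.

Total = 31 + 31 + 29 + 28 + 22 + 21 + 11 + 10 + 6 + 5 = 194 campers.
Lower bound: ⌈194/40⌉ = 5 cabins.
Also, 6 groups each exceed 20 campers, and no two of those can share a cabin, so at least 6 cabins are needed.
A packing using 6 cabins:
  cabin 1: 31 + 6 = 37
  cabin 2: 31 + 5 = 36
  cabin 3: 29 + 11 = 40
  cabin 4: 28 + 10 = 38
  cabin 5: 22 = 22
  cabin 6: 21 = 21
This matches the lower bound, so 6 is optimal.

6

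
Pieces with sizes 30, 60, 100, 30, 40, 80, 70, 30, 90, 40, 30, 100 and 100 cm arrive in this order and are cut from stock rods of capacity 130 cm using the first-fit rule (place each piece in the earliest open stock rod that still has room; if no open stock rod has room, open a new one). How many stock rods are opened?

  30 → stock rod 1 (new)  [load 30/130]
  60 → stock rod 1  [load 90/130]
  100 → stock rod 2 (new)  [load 100/130]
  30 → stock rod 1  [load 120/130]
  40 → stock rod 3 (new)  [load 40/130]
  80 → stock rod 3  [load 120/130]
  70 → stock rod 4 (new)  [load 70/130]
  30 → stock rod 2  [load 130/130]
  90 → stock rod 5 (new)  [load 90/130]
  40 → stock rod 4  [load 110/130]
  30 → stock rod 5  [load 120/130]
  100 → stock rod 6 (new)  [load 100/130]
  100 → stock rod 7 (new)  [load 100/130]
7 stock rods opened.

7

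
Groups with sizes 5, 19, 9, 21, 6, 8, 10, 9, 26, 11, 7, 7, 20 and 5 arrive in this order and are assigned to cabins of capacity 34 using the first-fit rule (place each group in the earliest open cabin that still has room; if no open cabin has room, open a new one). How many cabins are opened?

5

  5 → cabin 1 (new)  [load 5/34]
  19 → cabin 1  [load 24/34]
  9 → cabin 1  [load 33/34]
  21 → cabin 2 (new)  [load 21/34]
  6 → cabin 2  [load 27/34]
  8 → cabin 3 (new)  [load 8/34]
  10 → cabin 3  [load 18/34]
  9 → cabin 3  [load 27/34]
  26 → cabin 4 (new)  [load 26/34]
  11 → cabin 5 (new)  [load 11/34]
  7 → cabin 2  [load 34/34]
  7 → cabin 3  [load 34/34]
  20 → cabin 5  [load 31/34]
  5 → cabin 4  [load 31/34]
5 cabins opened.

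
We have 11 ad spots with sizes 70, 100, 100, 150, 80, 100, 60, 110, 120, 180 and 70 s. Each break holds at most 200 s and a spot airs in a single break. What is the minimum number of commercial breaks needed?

7

Total = 180 + 150 + 120 + 110 + 100 + 100 + 100 + 80 + 70 + 70 + 60 = 1140 s.
Lower bound: ⌈1140/200⌉ = 6 commercial breaks.
A packing using 7 commercial breaks:
  break 1: 180 = 180
  break 2: 150 = 150
  break 3: 120 + 80 = 200
  break 4: 110 + 70 = 180
  break 5: 100 + 100 = 200
  break 6: 100 + 70 = 170
  break 7: 60 = 60
No arrangement into 6 commercial breaks stays within capacity, so 7 is optimal.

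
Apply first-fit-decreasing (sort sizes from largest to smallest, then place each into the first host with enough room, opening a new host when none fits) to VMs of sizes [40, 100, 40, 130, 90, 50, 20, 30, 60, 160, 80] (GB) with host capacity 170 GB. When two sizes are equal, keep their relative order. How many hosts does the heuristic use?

Sorted descending: 160, 130, 100, 90, 80, 60, 50, 40, 40, 30, 20.
  160 → host 1 (new)  [load 160/170]
  130 → host 2 (new)  [load 130/170]
  100 → host 3 (new)  [load 100/170]
  90 → host 4 (new)  [load 90/170]
  80 → host 4  [load 170/170]
  60 → host 3  [load 160/170]
  50 → host 5 (new)  [load 50/170]
  40 → host 2  [load 170/170]
  40 → host 5  [load 90/170]
  30 → host 5  [load 120/170]
  20 → host 5  [load 140/170]
5 hosts opened.

5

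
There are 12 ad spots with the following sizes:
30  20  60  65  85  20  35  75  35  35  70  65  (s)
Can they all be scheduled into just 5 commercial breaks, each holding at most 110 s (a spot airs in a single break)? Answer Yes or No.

Total = 595 s; ⌈595/110⌉ = 6.
At least 6 commercial breaks are required, but only 5 are allowed.

No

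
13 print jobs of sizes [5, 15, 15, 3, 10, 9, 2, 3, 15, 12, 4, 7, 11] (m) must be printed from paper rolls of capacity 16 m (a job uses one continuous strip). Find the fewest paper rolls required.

8

Total = 15 + 15 + 15 + 12 + 11 + 10 + 9 + 7 + 5 + 4 + 3 + 3 + 2 = 111 m.
Lower bound: ⌈111/16⌉ = 7 paper rolls.
A packing using 8 paper rolls:
  roll 1: 15 = 15
  roll 2: 15 = 15
  roll 3: 15 = 15
  roll 4: 12 + 4 = 16
  roll 5: 11 + 5 = 16
  roll 6: 10 + 3 + 3 = 16
  roll 7: 9 + 7 = 16
  roll 8: 2 = 2
No arrangement into 7 paper rolls stays within capacity, so 8 is optimal.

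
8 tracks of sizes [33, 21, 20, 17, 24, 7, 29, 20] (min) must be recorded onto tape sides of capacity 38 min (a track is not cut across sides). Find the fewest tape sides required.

Total = 33 + 29 + 24 + 21 + 20 + 20 + 17 + 7 = 171 min.
Lower bound: ⌈171/38⌉ = 5 tape sides.
Also, 6 tracks each exceed 19 min, and no two of those can share a side, so at least 6 tape sides are needed.
A packing using 6 tape sides:
  side 1: 33 = 33
  side 2: 29 + 7 = 36
  side 3: 24 = 24
  side 4: 21 + 17 = 38
  side 5: 20 = 20
  side 6: 20 = 20
This matches the lower bound, so 6 is optimal.

6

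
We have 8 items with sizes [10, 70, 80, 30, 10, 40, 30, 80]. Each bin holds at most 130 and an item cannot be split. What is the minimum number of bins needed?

Total = 80 + 80 + 70 + 40 + 30 + 30 + 10 + 10 = 350.
Lower bound: ⌈350/130⌉ = 3 bins.
A packing using 3 bins:
  bin 1: 80 + 40 + 10 = 130
  bin 2: 80 + 30 + 10 = 120
  bin 3: 70 + 30 = 100
This matches the lower bound, so 3 is optimal.

3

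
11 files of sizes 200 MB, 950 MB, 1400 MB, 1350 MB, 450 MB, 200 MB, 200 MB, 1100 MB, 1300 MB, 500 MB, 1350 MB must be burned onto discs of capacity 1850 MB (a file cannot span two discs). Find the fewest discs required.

6

Total = 1400 + 1350 + 1350 + 1300 + 1100 + 950 + 500 + 450 + 200 + 200 + 200 = 9000 MB.
Lower bound: ⌈9000/1850⌉ = 5 discs.
Also, 6 files each exceed 925 MB, and no two of those can share a disc, so at least 6 discs are needed.
A packing using 6 discs:
  disc 1: 1400 + 450 = 1850
  disc 2: 1350 + 500 = 1850
  disc 3: 1350 + 200 + 200 = 1750
  disc 4: 1300 + 200 = 1500
  disc 5: 1100 = 1100
  disc 6: 950 = 950
This matches the lower bound, so 6 is optimal.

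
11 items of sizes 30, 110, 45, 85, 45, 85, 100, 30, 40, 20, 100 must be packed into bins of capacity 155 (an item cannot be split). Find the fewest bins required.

5

Total = 110 + 100 + 100 + 85 + 85 + 45 + 45 + 40 + 30 + 30 + 20 = 690.
Lower bound: ⌈690/155⌉ = 5 bins.
A packing using 5 bins:
  bin 1: 110 + 45 = 155
  bin 2: 100 + 45 = 145
  bin 3: 100 + 40 = 140
  bin 4: 85 + 30 + 30 = 145
  bin 5: 85 + 20 = 105
This matches the lower bound, so 5 is optimal.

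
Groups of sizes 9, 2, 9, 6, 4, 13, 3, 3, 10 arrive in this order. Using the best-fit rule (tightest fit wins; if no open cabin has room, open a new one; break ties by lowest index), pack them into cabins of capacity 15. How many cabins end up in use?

5

  9 → cabin 1 (new)  [load 9/15]
  2 → cabin 1  [load 11/15]
  9 → cabin 2 (new)  [load 9/15]
  6 → cabin 2  [load 15/15]
  4 → cabin 1  [load 15/15]
  13 → cabin 3 (new)  [load 13/15]
  3 → cabin 4 (new)  [load 3/15]
  3 → cabin 4  [load 6/15]
  10 → cabin 5 (new)  [load 10/15]
5 cabins opened.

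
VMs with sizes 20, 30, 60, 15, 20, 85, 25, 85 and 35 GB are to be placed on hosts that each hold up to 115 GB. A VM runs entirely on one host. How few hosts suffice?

4

Total = 85 + 85 + 60 + 35 + 30 + 25 + 20 + 20 + 15 = 375 GB.
Lower bound: ⌈375/115⌉ = 4 hosts.
A packing using 4 hosts:
  host 1: 85 + 30 = 115
  host 2: 85 + 25 = 110
  host 3: 60 + 35 + 20 = 115
  host 4: 20 + 15 = 35
This matches the lower bound, so 4 is optimal.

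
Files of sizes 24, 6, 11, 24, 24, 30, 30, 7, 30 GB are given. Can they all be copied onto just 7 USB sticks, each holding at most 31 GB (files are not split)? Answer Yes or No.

A valid assignment using 7 USB sticks:
  USB stick 1: 30 = 30
  USB stick 2: 30 = 30
  USB stick 3: 30 = 30
  USB stick 4: 24 + 7 = 31
  USB stick 5: 24 + 6 = 30
  USB stick 6: 24 = 24
  USB stick 7: 11 = 11
Every load is within 31 GB, so 7 USB sticks suffice.

Yes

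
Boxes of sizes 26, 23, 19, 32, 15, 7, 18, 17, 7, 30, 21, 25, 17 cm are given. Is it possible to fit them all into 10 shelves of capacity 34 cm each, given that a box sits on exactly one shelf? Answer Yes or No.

Yes

A valid assignment using 9 shelves:
  shelf 1: 32 = 32
  shelf 2: 30 = 30
  shelf 3: 26 + 7 = 33
  shelf 4: 25 + 7 = 32
  shelf 5: 23 = 23
  shelf 6: 21 = 21
  shelf 7: 19 + 15 = 34
  shelf 8: 18 = 18
  shelf 9: 17 + 17 = 34
That uses only 9 ≤ 10, so 10 shelves are enough.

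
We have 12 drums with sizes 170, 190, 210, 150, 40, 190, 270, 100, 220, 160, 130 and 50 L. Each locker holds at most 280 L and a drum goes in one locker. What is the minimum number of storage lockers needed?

8

Total = 270 + 220 + 210 + 190 + 190 + 170 + 160 + 150 + 130 + 100 + 50 + 40 = 1880 L.
Lower bound: ⌈1880/280⌉ = 7 storage lockers.
Also, 8 drums each exceed 140 L, and no two of those can share a locker, so at least 8 storage lockers are needed.
A packing using 8 storage lockers:
  locker 1: 270 = 270
  locker 2: 220 + 50 = 270
  locker 3: 210 + 40 = 250
  locker 4: 190 = 190
  locker 5: 190 = 190
  locker 6: 170 + 100 = 270
  locker 7: 160 = 160
  locker 8: 150 + 130 = 280
This matches the lower bound, so 8 is optimal.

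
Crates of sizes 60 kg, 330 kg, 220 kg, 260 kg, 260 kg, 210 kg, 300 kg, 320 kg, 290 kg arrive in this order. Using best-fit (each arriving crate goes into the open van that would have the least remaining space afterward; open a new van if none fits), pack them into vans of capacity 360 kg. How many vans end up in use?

8

  60 → van 1 (new)  [load 60/360]
  330 → van 2 (new)  [load 330/360]
  220 → van 1  [load 280/360]
  260 → van 3 (new)  [load 260/360]
  260 → van 4 (new)  [load 260/360]
  210 → van 5 (new)  [load 210/360]
  300 → van 6 (new)  [load 300/360]
  320 → van 7 (new)  [load 320/360]
  290 → van 8 (new)  [load 290/360]
8 vans opened.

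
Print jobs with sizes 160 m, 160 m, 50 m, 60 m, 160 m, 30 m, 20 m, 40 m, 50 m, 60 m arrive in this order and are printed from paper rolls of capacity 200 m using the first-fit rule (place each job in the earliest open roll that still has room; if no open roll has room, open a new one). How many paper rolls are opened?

  160 → roll 1 (new)  [load 160/200]
  160 → roll 2 (new)  [load 160/200]
  50 → roll 3 (new)  [load 50/200]
  60 → roll 3  [load 110/200]
  160 → roll 4 (new)  [load 160/200]
  30 → roll 1  [load 190/200]
  20 → roll 2  [load 180/200]
  40 → roll 3  [load 150/200]
  50 → roll 3  [load 200/200]
  60 → roll 5 (new)  [load 60/200]
5 paper rolls opened.

5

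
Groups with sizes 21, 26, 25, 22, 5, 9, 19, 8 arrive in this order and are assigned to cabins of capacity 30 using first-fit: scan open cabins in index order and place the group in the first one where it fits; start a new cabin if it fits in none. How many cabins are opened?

  21 → cabin 1 (new)  [load 21/30]
  26 → cabin 2 (new)  [load 26/30]
  25 → cabin 3 (new)  [load 25/30]
  22 → cabin 4 (new)  [load 22/30]
  5 → cabin 1  [load 26/30]
  9 → cabin 5 (new)  [load 9/30]
  19 → cabin 5  [load 28/30]
  8 → cabin 4  [load 30/30]
5 cabins opened.

5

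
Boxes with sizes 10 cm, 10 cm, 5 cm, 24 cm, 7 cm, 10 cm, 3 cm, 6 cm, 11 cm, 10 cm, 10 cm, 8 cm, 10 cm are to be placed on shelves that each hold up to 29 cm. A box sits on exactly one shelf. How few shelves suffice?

5

Total = 24 + 11 + 10 + 10 + 10 + 10 + 10 + 10 + 8 + 7 + 6 + 5 + 3 = 124 cm.
Lower bound: ⌈124/29⌉ = 5 shelves.
A packing using 5 shelves:
  shelf 1: 24 + 5 = 29
  shelf 2: 11 + 10 + 8 = 29
  shelf 3: 10 + 10 + 7 = 27
  shelf 4: 10 + 10 + 6 + 3 = 29
  shelf 5: 10 = 10
This matches the lower bound, so 5 is optimal.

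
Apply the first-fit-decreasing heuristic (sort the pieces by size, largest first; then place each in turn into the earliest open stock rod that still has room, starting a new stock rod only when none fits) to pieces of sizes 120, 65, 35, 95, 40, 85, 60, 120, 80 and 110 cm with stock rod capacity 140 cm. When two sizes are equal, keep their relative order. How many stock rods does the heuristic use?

Sorted descending: 120, 120, 110, 95, 85, 80, 65, 60, 40, 35.
  120 → stock rod 1 (new)  [load 120/140]
  120 → stock rod 2 (new)  [load 120/140]
  110 → stock rod 3 (new)  [load 110/140]
  95 → stock rod 4 (new)  [load 95/140]
  85 → stock rod 5 (new)  [load 85/140]
  80 → stock rod 6 (new)  [load 80/140]
  65 → stock rod 7 (new)  [load 65/140]
  60 → stock rod 6  [load 140/140]
  40 → stock rod 4  [load 135/140]
  35 → stock rod 5  [load 120/140]
7 stock rods opened.

7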